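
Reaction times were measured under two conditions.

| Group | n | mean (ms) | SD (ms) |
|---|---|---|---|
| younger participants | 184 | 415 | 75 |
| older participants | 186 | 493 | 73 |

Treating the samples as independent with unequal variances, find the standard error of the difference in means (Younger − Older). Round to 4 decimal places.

Standard errors of each mean: 75/√184 = 5.5291 and 73/√186 = 5.3526.
SE(x̄₁ − x̄₂) = √(5.5291² + 5.3526²) = 7.6955 for independent samples with unequal variances.

7.6955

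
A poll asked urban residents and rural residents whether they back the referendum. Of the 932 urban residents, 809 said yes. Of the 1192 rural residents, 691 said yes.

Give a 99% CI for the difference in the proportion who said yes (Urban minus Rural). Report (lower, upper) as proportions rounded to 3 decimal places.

Sample proportions: 809/932 = 0.8680, 691/1192 = 0.5797.
Each SE is √(p̂(1−p̂)/n): √(0.8680·0.1320/932) = 0.01109 and √(0.5797·0.4203/1192) = 0.01430.
SE(p̂₁ − p̂₂) = √(SE₁² + SE₂²) = √(0.0001229881 + 0.00020449) = 0.01810, since the two samples are independent.
At 99% confidence z* = 2.576; margin = 2.576 × 0.01810 = 0.04663.
The difference is 0.8680 − 0.5797 = 0.2883, so the interval is 0.2883 ± 0.04663 = (0.242, 0.335).

(0.242, 0.335)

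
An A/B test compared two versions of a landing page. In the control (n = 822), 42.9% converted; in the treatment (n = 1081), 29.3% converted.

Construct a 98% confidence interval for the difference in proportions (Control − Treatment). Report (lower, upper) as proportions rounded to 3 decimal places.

Each SE is √(p̂(1−p̂)/n): √(0.4290·0.5710/822) = 0.01726 and √(0.2930·0.7070/1081) = 0.01384.
SE(p̂₁ − p̂₂) = √(SE₁² + SE₂²) = √(0.0002979076 + 0.0001915456) = 0.02212, since the two samples are independent.
At 98% confidence z* = 2.326; margin = 2.326 × 0.02212 = 0.05145.
The difference is 0.4290 − 0.2930 = 0.1360, so the interval is 0.1360 ± 0.05145 = (0.085, 0.187).

(0.085, 0.187)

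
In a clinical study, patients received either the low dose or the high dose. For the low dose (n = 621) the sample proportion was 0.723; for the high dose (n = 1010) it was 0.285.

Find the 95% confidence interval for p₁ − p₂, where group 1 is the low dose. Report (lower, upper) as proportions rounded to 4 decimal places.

(0.3931, 0.4829)

The two standard errors are √(0.7230×0.2770/621) = 0.01796 and √(0.2850×0.7150/1010) = 0.01420.
Because the samples are independent, SE_diff = √(0.01796² + 0.01420²) = 0.02290.
Using z* = 1.960 for 95%, ME = 1.960 × 0.02290 = 0.04488.
p̂₁ − p̂₂ = 0.4380; interval 0.4380 ± 0.04488 gives (0.3931, 0.4829).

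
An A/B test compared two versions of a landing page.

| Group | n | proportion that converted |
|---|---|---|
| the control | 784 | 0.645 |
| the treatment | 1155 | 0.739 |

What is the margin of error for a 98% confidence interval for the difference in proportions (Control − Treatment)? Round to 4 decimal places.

0.0498

SE₁ = √(p̂₁(1−p̂₁)/n₁) = √(0.6450·0.3550/784) = 0.01709; SE₂ = √(0.7390·0.2610/1155) = 0.01292.
Independent samples: SE of the difference = √(SE₁² + SE₂²) = √(0.0002920681 + 0.0001669264) = 0.02142.
z* for 98% confidence is 2.326, so the margin of error is 2.326 × 0.02142 = 0.04982.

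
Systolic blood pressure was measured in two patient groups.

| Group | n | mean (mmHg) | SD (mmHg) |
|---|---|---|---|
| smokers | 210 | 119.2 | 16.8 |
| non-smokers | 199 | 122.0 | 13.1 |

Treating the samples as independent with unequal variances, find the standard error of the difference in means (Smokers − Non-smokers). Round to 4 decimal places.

Standard errors of each mean: 16.8/√210 = 1.1593 and 13.1/√199 = 0.9286.
SE(x̄₁ − x̄₂) = √(1.1593² + 0.9286²) = 1.4854 for independent samples with unequal variances.

1.4854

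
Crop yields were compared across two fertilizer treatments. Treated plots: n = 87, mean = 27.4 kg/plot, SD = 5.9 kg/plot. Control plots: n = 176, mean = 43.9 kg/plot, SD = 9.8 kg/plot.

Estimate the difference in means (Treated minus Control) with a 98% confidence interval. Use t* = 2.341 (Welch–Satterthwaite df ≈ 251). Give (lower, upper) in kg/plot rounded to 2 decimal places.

(-18.78, -14.22)

Per-group SEs: s₁/√n₁ = 5.9/√87 = 0.6325, s₂/√n₂ = 9.8/√176 = 0.7387.
Unpooled SE of the difference: √(0.40005625 + 0.54567769) = 0.9725.
Margin of error = t* · SE = 2.341 × 0.9725 = 2.2766.
x̄₁ − x̄₂ = 27.4 − 43.9 = -16.5000.
CI: -16.5000 ± 2.2766 = (-18.78, -14.22).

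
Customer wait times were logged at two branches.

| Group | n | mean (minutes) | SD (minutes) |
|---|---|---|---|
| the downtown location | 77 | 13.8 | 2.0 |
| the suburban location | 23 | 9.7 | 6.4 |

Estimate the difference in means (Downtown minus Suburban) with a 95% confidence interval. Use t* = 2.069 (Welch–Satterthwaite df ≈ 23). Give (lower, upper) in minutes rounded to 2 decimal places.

Per-group SEs: s₁/√n₁ = 2.0/√77 = 0.2279, s₂/√n₂ = 6.4/√23 = 1.3345.
Unpooled SE of the difference: √(0.05193841 + 1.78089025) = 1.3538.
Margin of error = t* · SE = 2.069 × 1.3538 = 2.8010.
x̄₁ − x̄₂ = 13.8 − 9.7 = 4.1000.
CI: 4.1000 ± 2.8010 = (1.30, 6.90).

(1.30, 6.90)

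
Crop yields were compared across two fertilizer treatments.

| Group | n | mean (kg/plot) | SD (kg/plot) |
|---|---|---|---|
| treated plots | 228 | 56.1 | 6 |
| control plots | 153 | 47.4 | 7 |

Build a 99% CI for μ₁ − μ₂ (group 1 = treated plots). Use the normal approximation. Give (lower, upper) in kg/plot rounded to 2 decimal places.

Standard errors of each mean: 6/√228 = 0.3974 and 7/√153 = 0.5659.
SE(x̄₁ − x̄₂) = √(0.3974² + 0.5659²) = 0.6915 for independent samples with unequal variances.
With z* = 2.576, the margin is 2.576 × 0.6915 = 1.7813.
x̄₁ − x̄₂ = 56.1 − 47.4 = 8.7000; the interval is 8.7000 ± 1.7813 = (6.92, 10.48).

(6.92, 10.48)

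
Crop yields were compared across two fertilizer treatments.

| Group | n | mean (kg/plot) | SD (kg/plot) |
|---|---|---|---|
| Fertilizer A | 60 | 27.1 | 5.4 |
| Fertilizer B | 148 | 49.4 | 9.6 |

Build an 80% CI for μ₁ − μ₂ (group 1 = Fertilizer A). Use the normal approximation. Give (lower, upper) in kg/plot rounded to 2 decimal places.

SE₁ = s₁/√n₁ = 5.4/√60 = 0.6971; SE₂ = 9.6/√148 = 0.7891.
Independent samples, unequal variances: SE_diff = √(SE₁² + SE₂²) = √(0.48594841 + 0.62267881) = 1.0529.
z* = 1.282, so margin of error = 1.282 × 1.0529 = 1.3498.
Difference in means = 27.1 − 49.4 = -22.3000.
-22.3000 ± 1.3498 → (-23.65, -20.95).

(-23.65, -20.95)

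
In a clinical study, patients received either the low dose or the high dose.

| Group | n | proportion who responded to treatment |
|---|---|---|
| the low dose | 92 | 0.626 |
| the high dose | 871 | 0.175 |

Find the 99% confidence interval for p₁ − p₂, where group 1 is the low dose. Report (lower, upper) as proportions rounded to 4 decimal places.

The two standard errors are √(0.6260×0.3740/92) = 0.05045 and √(0.1750×0.8250/871) = 0.01287.
Because the samples are independent, SE_diff = √(0.05045² + 0.01287²) = 0.05207.
Using z* = 2.576 for 99%, ME = 2.576 × 0.05207 = 0.13413.
p̂₁ − p̂₂ = 0.4510; interval 0.4510 ± 0.13413 gives (0.3169, 0.5851).

(0.3169, 0.5851)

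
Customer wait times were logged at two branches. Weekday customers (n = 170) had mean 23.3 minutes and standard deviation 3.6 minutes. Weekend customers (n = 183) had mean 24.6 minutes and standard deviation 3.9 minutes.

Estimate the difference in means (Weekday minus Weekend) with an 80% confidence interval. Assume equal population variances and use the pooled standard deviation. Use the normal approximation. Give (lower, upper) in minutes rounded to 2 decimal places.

Pooled variance s_p² = [169·3.6² + 182·3.9²] / (170+183−2) = 14.1267, so s_p = 3.7586.
SE_diff = s_p·√(1/n₁ + 1/n₂) = 3.7586·√(1/170 + 1/183) = 0.4004.
z* = 1.282; margin = 1.282 × 0.4004 = 0.5133.
Difference = 23.3 − 24.6 = -1.3000.
-1.3000 ± 0.5133 → (-1.81, -0.79).

(-1.81, -0.79)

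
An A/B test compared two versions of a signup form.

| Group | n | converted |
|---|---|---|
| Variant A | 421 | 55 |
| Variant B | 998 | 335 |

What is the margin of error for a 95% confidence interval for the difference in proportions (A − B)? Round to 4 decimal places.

0.0435

Sample proportions: 55/421 = 0.1306, 335/998 = 0.3357.
Each SE is √(p̂(1−p̂)/n): √(0.1306·0.8694/421) = 0.01642 and √(0.3357·0.6643/998) = 0.01495.
SE(p̂₁ − p̂₂) = √(SE₁² + SE₂²) = √(0.0002696164 + 0.0002235025) = 0.02221, since the two samples are independent.
At 95% confidence z* = 1.960; margin = 1.960 × 0.02221 = 0.04353.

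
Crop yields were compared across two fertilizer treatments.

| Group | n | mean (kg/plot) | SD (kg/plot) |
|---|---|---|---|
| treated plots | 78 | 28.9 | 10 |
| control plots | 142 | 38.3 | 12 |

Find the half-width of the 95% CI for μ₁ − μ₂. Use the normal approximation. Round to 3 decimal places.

SE₁ = s₁/√n₁ = 10/√78 = 1.1323; SE₂ = 12/√142 = 1.0070.
Independent samples, unequal variances: SE_diff = √(SE₁² + SE₂²) = √(1.28210329 + 1.014049) = 1.5153.
z* = 1.960, so margin of error = 1.960 × 1.5153 = 2.9700.

2.970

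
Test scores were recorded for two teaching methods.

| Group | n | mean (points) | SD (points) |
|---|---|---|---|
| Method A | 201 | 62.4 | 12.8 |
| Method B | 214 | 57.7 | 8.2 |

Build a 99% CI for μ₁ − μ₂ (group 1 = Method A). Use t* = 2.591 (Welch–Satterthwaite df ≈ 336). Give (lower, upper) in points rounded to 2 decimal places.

(1.95, 7.45)

SE₁ = s₁/√n₁ = 12.8/√201 = 0.9028; SE₂ = 8.2/√214 = 0.5605.
Independent samples, unequal variances: SE_diff = √(SE₁² + SE₂²) = √(0.81504784 + 0.31416025) = 1.0626.
t* = 2.591, so margin of error = 2.591 × 1.0626 = 2.7532.
Difference in means = 62.4 − 57.7 = 4.7000.
4.7000 ± 2.7532 → (1.95, 7.45).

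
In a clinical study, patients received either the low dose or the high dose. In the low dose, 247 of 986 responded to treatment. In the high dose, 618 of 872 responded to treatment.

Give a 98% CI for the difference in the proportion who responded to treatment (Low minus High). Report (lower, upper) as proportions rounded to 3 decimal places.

(-0.506, -0.410)

First, p̂₁ = 247/986 = 0.2505; p̂₂ = 618/872 = 0.7087.
The two standard errors are √(0.2505×0.7495/986) = 0.01380 and √(0.7087×0.2913/872) = 0.01539.
Because the samples are independent, SE_diff = √(0.01380² + 0.01539²) = 0.02067.
Using z* = 2.326 for 98%, ME = 2.326 × 0.02067 = 0.04808.
p̂₁ − p̂₂ = -0.4582; interval -0.4582 ± 0.04808 gives (-0.506, -0.410).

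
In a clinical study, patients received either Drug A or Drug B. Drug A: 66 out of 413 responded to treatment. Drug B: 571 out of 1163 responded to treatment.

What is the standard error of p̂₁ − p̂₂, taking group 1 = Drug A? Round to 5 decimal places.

0.02324

Sample proportions: 66/413 = 0.1598, 571/1163 = 0.4910.
Each SE is √(p̂(1−p̂)/n): √(0.1598·0.8402/413) = 0.01803 and √(0.4910·0.5090/1163) = 0.01466.
SE(p̂₁ − p̂₂) = √(SE₁² + SE₂²) = √(0.0003250809 + 0.0002149156) = 0.02324, since the two samples are independent.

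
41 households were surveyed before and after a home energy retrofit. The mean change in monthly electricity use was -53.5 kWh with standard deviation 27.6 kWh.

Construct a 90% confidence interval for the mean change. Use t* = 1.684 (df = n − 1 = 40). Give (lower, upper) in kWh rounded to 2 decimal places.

Paired design: SE = s_d/√n = 27.6/√41 = 4.3104.
t* = 1.684; margin of error = 1.684 × 4.3104 = 7.2587.
-53.5 ± 7.2587 → (-60.76, -46.24).

(-60.76, -46.24)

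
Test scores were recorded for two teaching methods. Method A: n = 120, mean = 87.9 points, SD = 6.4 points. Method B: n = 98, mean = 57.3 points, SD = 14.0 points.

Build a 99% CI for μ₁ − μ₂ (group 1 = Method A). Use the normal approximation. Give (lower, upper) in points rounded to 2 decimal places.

Standard errors of each mean: 6.4/√120 = 0.5842 and 14.0/√98 = 1.4142.
SE(x̄₁ − x̄₂) = √(0.5842² + 1.4142²) = 1.5301 for independent samples with unequal variances.
With z* = 2.576, the margin is 2.576 × 1.5301 = 3.9415.
x̄₁ − x̄₂ = 87.9 − 57.3 = 30.6000; the interval is 30.6000 ± 3.9415 = (26.66, 34.54).

(26.66, 34.54)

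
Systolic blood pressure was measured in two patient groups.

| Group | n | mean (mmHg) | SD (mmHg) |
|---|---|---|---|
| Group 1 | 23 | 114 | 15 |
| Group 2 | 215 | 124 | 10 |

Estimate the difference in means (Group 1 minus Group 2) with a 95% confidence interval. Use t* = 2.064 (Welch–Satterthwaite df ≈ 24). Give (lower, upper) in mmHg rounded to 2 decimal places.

Per-group SEs: s₁/√n₁ = 15/√23 = 3.1277, s₂/√n₂ = 10/√215 = 0.6820.
Unpooled SE of the difference: √(9.78250729 + 0.465124) = 3.2012.
Margin of error = t* · SE = 2.064 × 3.2012 = 6.6073.
x̄₁ − x̄₂ = 114 − 124 = -10.0000.
CI: -10.0000 ± 6.6073 = (-16.61, -3.39).

(-16.61, -3.39)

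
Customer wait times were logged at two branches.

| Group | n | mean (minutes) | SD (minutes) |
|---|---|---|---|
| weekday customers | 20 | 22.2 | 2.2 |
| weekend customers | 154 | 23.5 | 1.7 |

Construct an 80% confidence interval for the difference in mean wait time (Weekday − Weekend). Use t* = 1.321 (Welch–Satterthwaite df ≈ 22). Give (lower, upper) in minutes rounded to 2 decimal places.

(-1.97, -0.63)

SE₁ = s₁/√n₁ = 2.2/√20 = 0.4919; SE₂ = 1.7/√154 = 0.1370.
Independent samples, unequal variances: SE_diff = √(SE₁² + SE₂²) = √(0.24196561 + 0.018769) = 0.5106.
t* = 1.321, so margin of error = 1.321 × 0.5106 = 0.6745.
Difference in means = 22.2 − 23.5 = -1.3000.
-1.3000 ± 0.6745 → (-1.97, -0.63).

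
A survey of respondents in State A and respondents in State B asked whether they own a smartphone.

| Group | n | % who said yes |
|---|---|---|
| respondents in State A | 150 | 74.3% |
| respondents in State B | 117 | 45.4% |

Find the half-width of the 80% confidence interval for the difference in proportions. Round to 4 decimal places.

SE₁ = √(p̂₁(1−p̂₁)/n₁) = √(0.7430·0.2570/150) = 0.03568; SE₂ = √(0.4540·0.5460/117) = 0.04603.
Independent samples: SE of the difference = √(SE₁² + SE₂²) = √(0.0012730624 + 0.0021187609) = 0.05824.
z* for 80% confidence is 1.282, so the margin of error is 1.282 × 0.05824 = 0.07466.

0.0747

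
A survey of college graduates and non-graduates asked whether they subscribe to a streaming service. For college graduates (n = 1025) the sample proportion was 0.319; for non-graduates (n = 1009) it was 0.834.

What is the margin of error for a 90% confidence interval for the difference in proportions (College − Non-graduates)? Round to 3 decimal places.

The two standard errors are √(0.3190×0.6810/1025) = 0.01456 and √(0.8340×0.1660/1009) = 0.01171.
Because the samples are independent, SE_diff = √(0.01456² + 0.01171²) = 0.01868.
Using z* = 1.645 for 90%, ME = 1.645 × 0.01868 = 0.03073.

0.031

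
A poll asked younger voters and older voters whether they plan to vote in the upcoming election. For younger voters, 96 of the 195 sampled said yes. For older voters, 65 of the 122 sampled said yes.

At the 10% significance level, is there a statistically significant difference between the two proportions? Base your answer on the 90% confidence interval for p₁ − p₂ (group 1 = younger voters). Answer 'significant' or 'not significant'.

p̂₁ = 96/195 = 0.4923 and p̂₂ = 65/122 = 0.5328.
SE₁ = √(p̂₁(1−p̂₁)/n₁) = √(0.4923·0.5077/195) = 0.03580; SE₂ = √(0.5328·0.4672/122) = 0.04517.
Independent samples: SE of the difference = √(SE₁² + SE₂²) = √(0.00128164 + 0.0020403289) = 0.05764.
z* for 90% confidence is 1.645, so the margin of error is 1.645 × 0.05764 = 0.09482.
Point estimate p̂₁ − p̂₂ = 0.4923 − 0.5328 = -0.0405.
-0.0405 ± 0.09482 → (-0.13532, 0.05432).
The interval (-0.13532, 0.05432) contains 0, so the difference is not significant.

not significant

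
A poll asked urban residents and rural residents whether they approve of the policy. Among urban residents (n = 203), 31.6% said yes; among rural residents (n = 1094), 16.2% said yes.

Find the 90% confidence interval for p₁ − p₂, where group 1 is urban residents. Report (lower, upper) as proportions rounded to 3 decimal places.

(0.097, 0.211)

Each SE is √(p̂(1−p̂)/n): √(0.3160·0.6840/203) = 0.03263 and √(0.1620·0.8380/1094) = 0.01114.
SE(p̂₁ − p̂₂) = √(SE₁² + SE₂²) = √(0.0010647169 + 0.0001240996) = 0.03448, since the two samples are independent.
At 90% confidence z* = 1.645; margin = 1.645 × 0.03448 = 0.05672.
The difference is 0.3160 − 0.1620 = 0.1540, so the interval is 0.1540 ± 0.05672 = (0.097, 0.211).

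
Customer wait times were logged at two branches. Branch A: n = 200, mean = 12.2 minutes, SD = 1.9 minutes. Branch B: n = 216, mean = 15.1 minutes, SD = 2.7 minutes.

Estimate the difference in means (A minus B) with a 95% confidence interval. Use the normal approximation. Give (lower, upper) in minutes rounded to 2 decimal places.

Standard errors of each mean: 1.9/√200 = 0.1344 and 2.7/√216 = 0.1837.
SE(x̄₁ − x̄₂) = √(0.1344² + 0.1837²) = 0.2276 for independent samples with unequal variances.
With z* = 1.960, the margin is 1.960 × 0.2276 = 0.4461.
x̄₁ − x̄₂ = 12.2 − 15.1 = -2.9000; the interval is -2.9000 ± 0.4461 = (-3.35, -2.45).

(-3.35, -2.45)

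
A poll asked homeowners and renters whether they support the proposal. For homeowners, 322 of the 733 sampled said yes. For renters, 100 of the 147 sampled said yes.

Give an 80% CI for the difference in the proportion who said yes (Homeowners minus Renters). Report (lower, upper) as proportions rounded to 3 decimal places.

(-0.296, -0.186)

p̂₁ = 322/733 = 0.4393 and p̂₂ = 100/147 = 0.6803.
SE₁ = √(p̂₁(1−p̂₁)/n₁) = √(0.4393·0.5607/733) = 0.01833; SE₂ = √(0.6803·0.3197/147) = 0.03846.
Independent samples: SE of the difference = √(SE₁² + SE₂²) = √(0.0003359889 + 0.0014791716) = 0.04260.
z* for 80% confidence is 1.282, so the margin of error is 1.282 × 0.04260 = 0.05461.
Point estimate p̂₁ − p̂₂ = 0.4393 − 0.6803 = -0.2410.
-0.2410 ± 0.05461 → (-0.296, -0.186).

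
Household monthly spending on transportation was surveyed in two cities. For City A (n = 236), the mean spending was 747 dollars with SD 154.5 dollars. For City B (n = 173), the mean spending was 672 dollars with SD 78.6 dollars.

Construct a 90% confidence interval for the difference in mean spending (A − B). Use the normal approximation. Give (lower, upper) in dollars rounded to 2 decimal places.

(55.76, 94.24)

SE₁ = s₁/√n₁ = 154.5/√236 = 10.0571; SE₂ = 78.6/√173 = 5.9758.
Independent samples, unequal variances: SE_diff = √(SE₁² + SE₂²) = √(101.14526041 + 35.71018564) = 11.6985.
z* = 1.645, so margin of error = 1.645 × 11.6985 = 19.2440.
Difference in means = 747 − 672 = 75.0000.
75.0000 ± 19.2440 → (55.76, 94.24).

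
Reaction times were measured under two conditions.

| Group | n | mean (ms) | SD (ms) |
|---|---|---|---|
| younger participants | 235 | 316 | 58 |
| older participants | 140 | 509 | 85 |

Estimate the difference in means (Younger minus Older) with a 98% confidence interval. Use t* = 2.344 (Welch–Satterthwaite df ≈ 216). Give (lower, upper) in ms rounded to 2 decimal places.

(-212.03, -173.97)

Per-group SEs: s₁/√n₁ = 58/√235 = 3.7835, s₂/√n₂ = 85/√140 = 7.1838.
Unpooled SE of the difference: √(14.31487225 + 51.60698244) = 8.1192.
Margin of error = t* · SE = 2.344 × 8.1192 = 19.0314.
x̄₁ − x̄₂ = 316 − 509 = -193.0000.
CI: -193.0000 ± 19.0314 = (-212.03, -173.97).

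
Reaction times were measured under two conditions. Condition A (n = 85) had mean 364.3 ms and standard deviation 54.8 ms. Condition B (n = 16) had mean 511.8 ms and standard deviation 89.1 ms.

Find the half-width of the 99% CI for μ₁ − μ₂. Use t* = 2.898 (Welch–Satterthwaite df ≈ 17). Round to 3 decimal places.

Per-group SEs: s₁/√n₁ = 54.8/√85 = 5.9439, s₂/√n₂ = 89.1/√16 = 22.2750.
Unpooled SE of the difference: √(35.32994721 + 496.175625) = 23.0544.
Margin of error = t* · SE = 2.898 × 23.0544 = 66.8117.

66.812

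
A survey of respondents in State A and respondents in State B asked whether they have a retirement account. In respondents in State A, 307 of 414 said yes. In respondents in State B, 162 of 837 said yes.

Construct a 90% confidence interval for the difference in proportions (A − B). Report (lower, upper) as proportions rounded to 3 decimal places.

(0.506, 0.590)

First, p̂₁ = 307/414 = 0.7415; p̂₂ = 162/837 = 0.1935.
The two standard errors are √(0.7415×0.2585/414) = 0.02152 and √(0.1935×0.8065/837) = 0.01365.
Because the samples are independent, SE_diff = √(0.02152² + 0.01365²) = 0.02548.
Using z* = 1.645 for 90%, ME = 1.645 × 0.02548 = 0.04191.
p̂₁ − p̂₂ = 0.5480; interval 0.5480 ± 0.04191 gives (0.506, 0.590).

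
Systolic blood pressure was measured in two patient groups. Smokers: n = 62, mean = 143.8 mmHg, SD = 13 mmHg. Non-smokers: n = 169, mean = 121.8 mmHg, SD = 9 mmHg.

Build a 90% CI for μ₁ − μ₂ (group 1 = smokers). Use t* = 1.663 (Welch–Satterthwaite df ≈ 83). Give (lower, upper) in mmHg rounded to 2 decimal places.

(19.02, 24.98)

SE₁ = s₁/√n₁ = 13/√62 = 1.6510; SE₂ = 9/√169 = 0.6923.
Independent samples, unequal variances: SE_diff = √(SE₁² + SE₂²) = √(2.725801 + 0.47927929) = 1.7903.
t* = 1.663, so margin of error = 1.663 × 1.7903 = 2.9773.
Difference in means = 143.8 − 121.8 = 22.0000.
22.0000 ± 2.9773 → (19.02, 24.98).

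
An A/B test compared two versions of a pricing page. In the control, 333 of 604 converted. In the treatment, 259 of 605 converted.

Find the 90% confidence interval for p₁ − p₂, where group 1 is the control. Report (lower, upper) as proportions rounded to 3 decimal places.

p̂₁ = 333/604 = 0.5513 and p̂₂ = 259/605 = 0.4281.
SE₁ = √(p̂₁(1−p̂₁)/n₁) = √(0.5513·0.4487/604) = 0.02024; SE₂ = √(0.4281·0.5719/605) = 0.02012.
Independent samples: SE of the difference = √(SE₁² + SE₂²) = √(0.0004096576 + 0.0004048144) = 0.02854.
z* for 90% confidence is 1.645, so the margin of error is 1.645 × 0.02854 = 0.04695.
Point estimate p̂₁ − p̂₂ = 0.5513 − 0.4281 = 0.1232.
0.1232 ± 0.04695 → (0.076, 0.170).

(0.076, 0.170)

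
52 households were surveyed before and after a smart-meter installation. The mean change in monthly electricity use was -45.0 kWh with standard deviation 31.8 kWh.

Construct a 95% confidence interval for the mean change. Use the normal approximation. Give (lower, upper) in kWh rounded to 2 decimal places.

(-53.64, -36.36)

This is a matched-pairs design, so SE = s_d/√n = 31.8/√52 = 4.4099.
Margin = 1.960 × 4.4099 = 8.6434; the interval is -45.0 ± 8.6434 = (-53.64, -36.36).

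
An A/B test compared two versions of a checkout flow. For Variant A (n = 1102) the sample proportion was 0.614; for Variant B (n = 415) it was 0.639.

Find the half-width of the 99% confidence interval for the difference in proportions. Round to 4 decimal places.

0.0715

The two standard errors are √(0.6140×0.3860/1102) = 0.01467 and √(0.6390×0.3610/415) = 0.02358.
Because the samples are independent, SE_diff = √(0.01467² + 0.02358²) = 0.02777.
Using z* = 2.576 for 99%, ME = 2.576 × 0.02777 = 0.07154.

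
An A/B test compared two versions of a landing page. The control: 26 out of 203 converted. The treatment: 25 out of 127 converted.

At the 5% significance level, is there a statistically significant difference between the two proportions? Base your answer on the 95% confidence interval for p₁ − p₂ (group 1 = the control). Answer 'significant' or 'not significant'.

not significant

p̂₁ = 26/203 = 0.1281 and p̂₂ = 25/127 = 0.1969.
SE₁ = √(p̂₁(1−p̂₁)/n₁) = √(0.1281·0.8719/203) = 0.02346; SE₂ = √(0.1969·0.8031/127) = 0.03529.
Independent samples: SE of the difference = √(SE₁² + SE₂²) = √(0.0005503716 + 0.0012453841) = 0.04238.
z* for 95% confidence is 1.960, so the margin of error is 1.960 × 0.04238 = 0.08306.
Point estimate p̂₁ − p̂₂ = 0.1281 − 0.1969 = -0.0688.
-0.0688 ± 0.08306 → (-0.15186, 0.01426).
The interval (-0.15186, 0.01426) contains 0, so the difference is not significant.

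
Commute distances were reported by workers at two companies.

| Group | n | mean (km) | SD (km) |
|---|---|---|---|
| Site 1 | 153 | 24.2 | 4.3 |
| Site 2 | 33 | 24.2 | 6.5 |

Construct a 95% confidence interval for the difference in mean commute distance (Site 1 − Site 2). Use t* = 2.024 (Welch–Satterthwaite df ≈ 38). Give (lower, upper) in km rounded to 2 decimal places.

SE₁ = s₁/√n₁ = 4.3/√153 = 0.3476; SE₂ = 6.5/√33 = 1.1315.
Independent samples, unequal variances: SE_diff = √(SE₁² + SE₂²) = √(0.12082576 + 1.28029225) = 1.1837.
t* = 2.024, so margin of error = 2.024 × 1.1837 = 2.3958.
Difference in means = 24.2 − 24.2 = 0.0000.
0.0000 ± 2.3958 → (-2.40, 2.40).

(-2.40, 2.40)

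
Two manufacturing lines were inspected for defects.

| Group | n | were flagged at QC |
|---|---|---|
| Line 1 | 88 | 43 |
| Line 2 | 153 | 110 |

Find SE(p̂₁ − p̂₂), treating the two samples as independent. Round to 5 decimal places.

Sample proportions: 43/88 = 0.4886, 110/153 = 0.7190.
Each SE is √(p̂(1−p̂)/n): √(0.4886·0.5114/88) = 0.05329 and √(0.7190·0.2810/153) = 0.03634.
SE(p̂₁ − p̂₂) = √(SE₁² + SE₂²) = √(0.0028398241 + 0.0013205956) = 0.06450, since the two samples are independent.

0.06450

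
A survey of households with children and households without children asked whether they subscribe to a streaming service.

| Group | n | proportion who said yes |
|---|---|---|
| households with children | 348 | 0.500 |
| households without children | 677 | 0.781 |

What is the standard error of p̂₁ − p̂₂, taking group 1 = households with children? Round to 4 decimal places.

0.0312

Each SE is √(p̂(1−p̂)/n): √(0.5000·0.5000/348) = 0.02680 and √(0.7810·0.2190/677) = 0.01589.
SE(p̂₁ − p̂₂) = √(SE₁² + SE₂²) = √(0.00071824 + 0.0002524921) = 0.03116, since the two samples are independent.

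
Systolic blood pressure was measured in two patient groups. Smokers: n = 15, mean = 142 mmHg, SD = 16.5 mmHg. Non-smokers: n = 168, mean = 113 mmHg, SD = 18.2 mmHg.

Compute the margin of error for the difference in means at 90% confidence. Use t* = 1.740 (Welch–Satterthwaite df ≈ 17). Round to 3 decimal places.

7.805

Standard errors of each mean: 16.5/√15 = 4.2603 and 18.2/√168 = 1.4042.
SE(x̄₁ − x̄₂) = √(4.2603² + 1.4042²) = 4.4857 for independent samples with unequal variances.
With t* = 1.740, the margin is 1.740 × 4.4857 = 7.8051.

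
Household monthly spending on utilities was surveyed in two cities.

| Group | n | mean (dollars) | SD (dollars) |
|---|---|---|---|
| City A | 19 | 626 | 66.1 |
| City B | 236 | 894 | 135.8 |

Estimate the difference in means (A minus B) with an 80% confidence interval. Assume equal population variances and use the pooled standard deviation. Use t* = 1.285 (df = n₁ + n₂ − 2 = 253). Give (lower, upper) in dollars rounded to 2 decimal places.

(-308.47, -227.53)

Pooled variance s_p² = [18·66.1² + 235·135.8²] / (19+236−2) = 17440.4394, so s_p = 132.0623.
SE_diff = s_p·√(1/n₁ + 1/n₂) = 132.0623·√(1/19 + 1/236) = 31.4932.
t* = 1.285; margin = 1.285 × 31.4932 = 40.4688.
Difference = 626 − 894 = -268.0000.
-268.0000 ± 40.4688 → (-308.47, -227.53).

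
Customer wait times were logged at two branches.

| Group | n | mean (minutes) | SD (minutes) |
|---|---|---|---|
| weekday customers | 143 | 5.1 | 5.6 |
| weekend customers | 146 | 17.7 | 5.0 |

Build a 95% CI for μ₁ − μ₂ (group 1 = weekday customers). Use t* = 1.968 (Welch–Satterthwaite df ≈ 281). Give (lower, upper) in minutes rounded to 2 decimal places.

(-13.83, -11.37)

SE₁ = s₁/√n₁ = 5.6/√143 = 0.4683; SE₂ = 5.0/√146 = 0.4138.
Independent samples, unequal variances: SE_diff = √(SE₁² + SE₂²) = √(0.21930489 + 0.17123044) = 0.6249.
t* = 1.968, so margin of error = 1.968 × 0.6249 = 1.2298.
Difference in means = 5.1 − 17.7 = -12.6000.
-12.6000 ± 1.2298 → (-13.83, -11.37).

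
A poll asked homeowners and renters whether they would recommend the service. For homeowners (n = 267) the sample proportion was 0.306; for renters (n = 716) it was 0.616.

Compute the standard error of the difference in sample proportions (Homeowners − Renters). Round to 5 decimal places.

0.03355

The two standard errors are √(0.3060×0.6940/267) = 0.02820 and √(0.6160×0.3840/716) = 0.01818.
Because the samples are independent, SE_diff = √(0.02820² + 0.01818²) = 0.03355.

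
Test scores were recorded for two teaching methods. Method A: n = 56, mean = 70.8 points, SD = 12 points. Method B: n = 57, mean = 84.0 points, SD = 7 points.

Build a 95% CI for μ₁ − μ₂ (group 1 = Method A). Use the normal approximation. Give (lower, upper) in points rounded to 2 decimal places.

(-16.83, -9.57)

Per-group SEs: s₁/√n₁ = 12/√56 = 1.6036, s₂/√n₂ = 7/√57 = 0.9272.
Unpooled SE of the difference: √(2.57153296 + 0.85969984) = 1.8524.
Margin of error = z* · SE = 1.960 × 1.8524 = 3.6307.
x̄₁ − x̄₂ = 70.8 − 84.0 = -13.2000.
CI: -13.2000 ± 3.6307 = (-16.83, -9.57).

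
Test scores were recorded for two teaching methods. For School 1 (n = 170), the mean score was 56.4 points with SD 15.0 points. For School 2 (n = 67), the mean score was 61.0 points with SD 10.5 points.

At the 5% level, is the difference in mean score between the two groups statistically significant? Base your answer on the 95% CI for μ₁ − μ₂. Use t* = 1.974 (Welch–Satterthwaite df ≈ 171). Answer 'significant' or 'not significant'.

Standard errors of each mean: 15.0/√170 = 1.1504 and 10.5/√67 = 1.2828.
SE(x̄₁ − x̄₂) = √(1.1504² + 1.2828²) = 1.7231 for independent samples with unequal variances.
With t* = 1.974, the margin is 1.974 × 1.7231 = 3.4014.
x̄₁ − x̄₂ = 56.4 − 61.0 = -4.6000; the interval is -4.6000 ± 3.4014 = (-8.0014, -1.1986).
The interval (-8.0014, -1.1986) does not contain 0, so the difference is significant.

significant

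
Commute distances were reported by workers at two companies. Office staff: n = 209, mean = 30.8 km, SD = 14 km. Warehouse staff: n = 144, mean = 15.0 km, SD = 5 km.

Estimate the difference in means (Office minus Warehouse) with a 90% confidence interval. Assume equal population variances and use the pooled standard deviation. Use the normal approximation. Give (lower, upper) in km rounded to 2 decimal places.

(13.80, 17.80)

s_p = √[((n₁−1)s₁² + (n₂−1)s₂²)/(n₁+n₂−2)] = √[(208·14² + 143·5²)/351] = 11.2398.
SE = 11.2398·√(1/209 + 1/144) = 1.2173.
With z* = 1.645, margin = 1.645 × 1.2173 = 2.0025.
x̄₁ − x̄₂ = 30.8 − 15.0 = 15.8000; interval 15.8000 ± 2.0025 = (13.80, 17.80).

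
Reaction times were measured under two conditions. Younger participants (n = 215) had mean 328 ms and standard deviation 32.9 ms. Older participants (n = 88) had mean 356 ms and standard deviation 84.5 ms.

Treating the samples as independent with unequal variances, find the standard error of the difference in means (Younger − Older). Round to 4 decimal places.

Standard errors of each mean: 32.9/√215 = 2.2438 and 84.5/√88 = 9.0077.
SE(x̄₁ − x̄₂) = √(2.2438² + 9.0077²) = 9.2830 for independent samples with unequal variances.

9.2830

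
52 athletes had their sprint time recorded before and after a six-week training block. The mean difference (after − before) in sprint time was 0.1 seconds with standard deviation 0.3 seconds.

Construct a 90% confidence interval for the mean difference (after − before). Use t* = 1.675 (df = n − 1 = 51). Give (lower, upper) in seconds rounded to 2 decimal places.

(0.03, 0.17)

This is a matched-pairs design, so SE = s_d/√n = 0.3/√52 = 0.0416.
Margin = 1.675 × 0.0416 = 0.0697; the interval is 0.1 ± 0.0697 = (0.03, 0.17).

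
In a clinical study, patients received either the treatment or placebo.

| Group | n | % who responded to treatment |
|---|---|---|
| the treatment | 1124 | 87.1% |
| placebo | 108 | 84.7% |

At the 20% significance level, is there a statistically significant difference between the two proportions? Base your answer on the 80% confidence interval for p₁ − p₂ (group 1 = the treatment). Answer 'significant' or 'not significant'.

not significant

SE₁ = √(p̂₁(1−p̂₁)/n₁) = √(0.8710·0.1290/1124) = 0.01000; SE₂ = √(0.8470·0.1530/108) = 0.03464.
Independent samples: SE of the difference = √(SE₁² + SE₂²) = √(0.0001 + 0.0011999296) = 0.03605.
z* for 80% confidence is 1.282, so the margin of error is 1.282 × 0.03605 = 0.04622.
Point estimate p̂₁ − p̂₂ = 0.8710 − 0.8470 = 0.0240.
0.0240 ± 0.04622 → (-0.02222, 0.07022).
The interval (-0.02222, 0.07022) contains 0, so the difference is not significant.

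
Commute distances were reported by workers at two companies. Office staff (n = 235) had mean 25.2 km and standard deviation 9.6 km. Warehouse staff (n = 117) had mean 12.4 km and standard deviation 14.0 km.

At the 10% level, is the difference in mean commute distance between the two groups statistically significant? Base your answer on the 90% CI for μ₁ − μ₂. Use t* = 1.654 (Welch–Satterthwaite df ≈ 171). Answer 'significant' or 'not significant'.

significant

SE₁ = s₁/√n₁ = 9.6/√235 = 0.6262; SE₂ = 14.0/√117 = 1.2943.
Independent samples, unequal variances: SE_diff = √(SE₁² + SE₂²) = √(0.39212644 + 1.67521249) = 1.4378.
t* = 1.654, so margin of error = 1.654 × 1.4378 = 2.3781.
Difference in means = 25.2 − 12.4 = 12.8000.
12.8000 ± 2.3781 → (10.4219, 15.1781).
The interval (10.4219, 15.1781) does not contain 0, so the difference is significant.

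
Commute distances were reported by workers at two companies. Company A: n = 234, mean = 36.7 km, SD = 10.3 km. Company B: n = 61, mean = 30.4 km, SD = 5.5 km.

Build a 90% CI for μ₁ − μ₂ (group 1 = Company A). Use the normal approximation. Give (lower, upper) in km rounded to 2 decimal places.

(4.70, 7.90)

Per-group SEs: s₁/√n₁ = 10.3/√234 = 0.6733, s₂/√n₂ = 5.5/√61 = 0.7042.
Unpooled SE of the difference: √(0.45333289 + 0.49589764) = 0.9743.
Margin of error = z* · SE = 1.645 × 0.9743 = 1.6027.
x̄₁ − x̄₂ = 36.7 − 30.4 = 6.3000.
CI: 6.3000 ± 1.6027 = (4.70, 7.90).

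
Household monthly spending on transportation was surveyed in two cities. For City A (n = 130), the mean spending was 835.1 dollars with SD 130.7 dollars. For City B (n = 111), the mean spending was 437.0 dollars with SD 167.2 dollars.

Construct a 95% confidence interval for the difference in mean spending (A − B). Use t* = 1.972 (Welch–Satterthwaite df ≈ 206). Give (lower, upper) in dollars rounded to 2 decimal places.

Per-group SEs: s₁/√n₁ = 130.7/√130 = 11.4631, s₂/√n₂ = 167.2/√111 = 15.8699.
Unpooled SE of the difference: √(131.40266161 + 251.85372601) = 19.5769.
Margin of error = t* · SE = 1.972 × 19.5769 = 38.6056.
x̄₁ − x̄₂ = 835.1 − 437.0 = 398.1000.
CI: 398.1000 ± 38.6056 = (359.49, 436.71).

(359.49, 436.71)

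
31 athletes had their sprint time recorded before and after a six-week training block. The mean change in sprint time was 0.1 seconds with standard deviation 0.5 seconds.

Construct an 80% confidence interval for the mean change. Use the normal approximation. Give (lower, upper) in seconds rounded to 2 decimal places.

This is a matched-pairs design, so SE = s_d/√n = 0.5/√31 = 0.0898.
Margin = 1.282 × 0.0898 = 0.1151; the interval is 0.1 ± 0.1151 = (-0.02, 0.22).

(-0.02, 0.22)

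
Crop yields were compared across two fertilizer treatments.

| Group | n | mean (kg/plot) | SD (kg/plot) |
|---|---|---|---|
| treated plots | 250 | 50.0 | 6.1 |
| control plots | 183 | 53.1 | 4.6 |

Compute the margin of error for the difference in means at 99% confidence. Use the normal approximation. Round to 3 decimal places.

1.325

Standard errors of each mean: 6.1/√250 = 0.3858 and 4.6/√183 = 0.3400.
SE(x̄₁ − x̄₂) = √(0.3858² + 0.3400²) = 0.5142 for independent samples with unequal variances.
With z* = 2.576, the margin is 2.576 × 0.5142 = 1.3246.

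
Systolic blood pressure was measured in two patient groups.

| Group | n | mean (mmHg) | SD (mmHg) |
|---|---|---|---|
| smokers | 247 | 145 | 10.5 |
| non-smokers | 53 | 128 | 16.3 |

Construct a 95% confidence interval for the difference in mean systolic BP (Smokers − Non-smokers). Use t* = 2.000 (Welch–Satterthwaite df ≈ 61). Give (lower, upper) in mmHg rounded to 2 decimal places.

(12.33, 21.67)

SE₁ = s₁/√n₁ = 10.5/√247 = 0.6681; SE₂ = 16.3/√53 = 2.2390.
Independent samples, unequal variances: SE_diff = √(SE₁² + SE₂²) = √(0.44635761 + 5.013121) = 2.3366.
t* = 2.000, so margin of error = 2.000 × 2.3366 = 4.6732.
Difference in means = 145 − 128 = 17.0000.
17.0000 ± 4.6732 → (12.33, 21.67).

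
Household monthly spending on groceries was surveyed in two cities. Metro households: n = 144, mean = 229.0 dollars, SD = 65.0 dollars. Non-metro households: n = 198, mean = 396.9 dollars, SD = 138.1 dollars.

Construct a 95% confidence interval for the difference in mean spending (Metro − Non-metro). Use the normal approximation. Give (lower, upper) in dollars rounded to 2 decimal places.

(-189.87, -145.93)

Standard errors of each mean: 65.0/√144 = 5.4167 and 138.1/√198 = 9.8143.
SE(x̄₁ − x̄₂) = √(5.4167² + 9.8143²) = 11.2099 for independent samples with unequal variances.
With z* = 1.960, the margin is 1.960 × 11.2099 = 21.9714.
x̄₁ − x̄₂ = 229.0 − 396.9 = -167.9000; the interval is -167.9000 ± 21.9714 = (-189.87, -145.93).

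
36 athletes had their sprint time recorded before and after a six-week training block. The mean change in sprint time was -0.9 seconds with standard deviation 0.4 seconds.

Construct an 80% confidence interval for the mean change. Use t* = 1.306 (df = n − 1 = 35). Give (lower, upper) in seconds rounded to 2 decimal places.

This is a matched-pairs design, so SE = s_d/√n = 0.4/√36 = 0.0667.
Margin = 1.306 × 0.0667 = 0.0871; the interval is -0.9 ± 0.0871 = (-0.99, -0.81).

(-0.99, -0.81)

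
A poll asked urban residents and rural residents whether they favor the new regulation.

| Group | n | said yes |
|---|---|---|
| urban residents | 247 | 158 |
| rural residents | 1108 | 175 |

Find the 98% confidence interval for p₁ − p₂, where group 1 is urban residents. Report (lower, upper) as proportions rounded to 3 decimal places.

(0.406, 0.557)

p̂₁ = 158/247 = 0.6397 and p̂₂ = 175/1108 = 0.1579.
SE₁ = √(p̂₁(1−p̂₁)/n₁) = √(0.6397·0.3603/247) = 0.03055; SE₂ = √(0.1579·0.8421/1108) = 0.01095.
Independent samples: SE of the difference = √(SE₁² + SE₂²) = √(0.0009333025 + 0.0001199025) = 0.03245.
z* for 98% confidence is 2.326, so the margin of error is 2.326 × 0.03245 = 0.07548.
Point estimate p̂₁ − p̂₂ = 0.6397 − 0.1579 = 0.4818.
0.4818 ± 0.07548 → (0.406, 0.557).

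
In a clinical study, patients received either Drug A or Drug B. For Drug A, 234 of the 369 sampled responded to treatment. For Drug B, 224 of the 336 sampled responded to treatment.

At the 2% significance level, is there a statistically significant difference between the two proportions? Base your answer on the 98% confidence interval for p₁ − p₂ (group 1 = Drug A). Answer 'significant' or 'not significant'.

Sample proportions: 234/369 = 0.6341, 224/336 = 0.6667.
Each SE is √(p̂(1−p̂)/n): √(0.6341·0.3659/369) = 0.02508 and √(0.6667·0.3333/336) = 0.02572.
SE(p̂₁ − p̂₂) = √(SE₁² + SE₂²) = √(0.0006290064 + 0.0006615184) = 0.03592, since the two samples are independent.
At 98% confidence z* = 2.326; margin = 2.326 × 0.03592 = 0.08355.
The difference is 0.6341 − 0.6667 = -0.0326, so the interval is -0.0326 ± 0.08355 = (-0.11615, 0.05095).
The interval (-0.11615, 0.05095) contains 0, so the difference is not significant.

not significant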